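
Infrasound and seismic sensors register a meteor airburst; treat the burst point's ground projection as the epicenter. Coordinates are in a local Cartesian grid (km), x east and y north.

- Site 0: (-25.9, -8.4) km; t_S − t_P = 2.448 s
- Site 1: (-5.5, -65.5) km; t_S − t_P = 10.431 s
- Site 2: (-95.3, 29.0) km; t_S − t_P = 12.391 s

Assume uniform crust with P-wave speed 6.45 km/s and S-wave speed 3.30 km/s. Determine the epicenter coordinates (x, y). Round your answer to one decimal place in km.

Distance from S−P lag: d = Δt · v_P v_S / (v_P − v_S) = Δt · (6.45·3.30)/(6.45−3.30) ≈ 6.7571·Δt.
So d_Site 0 = 16.54, d_Site 1 = 70.48, d_Site 2 = 83.73 km.
Circle about each station: (x + 25.9)² + (y + 8.4)² = 16.54²; (x + 5.5)² + (y + 65.5)² = 70.48²; (x + 95.3)² + (y − 29.0)² = 83.73².
Subtracting pairs of circle equations eliminates x²+y² and gives linear equations (the radical axes):
40.8 x − 114.2 y = -1114.73
-138.8 x + 74.8 y = 2444.58
Solving the 2×2 system: x ≈ -15.3, y ≈ 4.3 km.
Check against Site 0 (with the unrounded x, y): √((x + 25.9)²+(y + 8.4)²) = 16.54 ≈ 16.54 km. ✓

-15.3 km east, 4.3 km north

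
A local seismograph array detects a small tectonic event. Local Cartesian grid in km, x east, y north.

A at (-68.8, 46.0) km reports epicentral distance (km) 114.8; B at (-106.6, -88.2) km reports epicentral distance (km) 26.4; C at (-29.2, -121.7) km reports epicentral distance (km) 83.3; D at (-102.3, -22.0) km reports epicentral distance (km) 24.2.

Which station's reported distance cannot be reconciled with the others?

Solve using three stations at a time. Using A, B, C (subtract circle equations pairwise → linear system) gives (x, y) ≈ (-91.6, -66.5).
Distances from that point to each station vs reported:
  A: calculated 114.8 vs reported 114.8 → residual 0.0 km
  B: calculated 26.4 vs reported 26.4 → residual 0.0 km
  C: calculated 83.3 vs reported 83.3 → residual 0.0 km
  D: calculated 45.8 vs reported 24.2 → residual 21.6 km
A, B, C are mutually consistent (residuals ≈ 0); D is off by 21.6 km.

D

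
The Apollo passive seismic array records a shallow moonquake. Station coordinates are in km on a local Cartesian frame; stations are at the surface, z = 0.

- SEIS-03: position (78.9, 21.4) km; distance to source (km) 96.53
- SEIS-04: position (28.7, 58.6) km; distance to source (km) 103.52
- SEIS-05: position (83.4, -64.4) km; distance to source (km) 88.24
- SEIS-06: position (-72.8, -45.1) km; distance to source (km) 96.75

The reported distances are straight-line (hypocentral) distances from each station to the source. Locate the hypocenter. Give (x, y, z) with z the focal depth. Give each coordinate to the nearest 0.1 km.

(12.9, -34.0, 43.5)

Each station gives a sphere (x−x_i)² + (y−y_i)² + z² = d_i² (stations at z=0).
Subtracting the SEIS-03 sphere from SEIS-04 and SEIS-05: z² cancels, leaving linear equations in x and y:
-100.4 x + 74.4 y = -3823.87
9.0 x − 171.6 y = 5951.49
Solving: x ≈ 12.886, y ≈ -34.007 km (keep extra digits for the depth step; rounded: 12.9, -34.0).
Then from the SEIS-03 sphere: z² = 96.53² − (x − 78.9)² − (y − 21.4)² with x = 12.886, y = -34.007, so z ≈ 43.477 ≈ 43.5 km.
Check against SEIS-06 (with the unrounded solution): distance 96.72 ≈ 96.75 km. ✓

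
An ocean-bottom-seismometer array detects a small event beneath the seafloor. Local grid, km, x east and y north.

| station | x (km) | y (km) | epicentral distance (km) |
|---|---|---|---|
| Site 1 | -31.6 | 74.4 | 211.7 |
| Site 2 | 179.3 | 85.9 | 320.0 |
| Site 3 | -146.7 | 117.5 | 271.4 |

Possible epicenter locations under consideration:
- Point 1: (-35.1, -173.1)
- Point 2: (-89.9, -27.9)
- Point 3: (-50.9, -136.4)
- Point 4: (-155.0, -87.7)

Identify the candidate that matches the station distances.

Point 3

For each candidate, compare |candidate − station| to the reported distance:
Point 1: residuals Site 1 35.8, Site 2 16.2, Site 3 39.9 → max 39.9 km
Point 2: residuals Site 1 94.0, Site 2 27.7, Site 3 115.3 → max 115.3 km
Point 3: residuals Site 1 0.0, Site 2 0.0, Site 3 0.0 → max 0.0 km
Point 4: residuals Site 1 8.0, Site 2 56.7, Site 3 66.0 → max 66.0 km
Only Point 3 has all residuals ≈ 0.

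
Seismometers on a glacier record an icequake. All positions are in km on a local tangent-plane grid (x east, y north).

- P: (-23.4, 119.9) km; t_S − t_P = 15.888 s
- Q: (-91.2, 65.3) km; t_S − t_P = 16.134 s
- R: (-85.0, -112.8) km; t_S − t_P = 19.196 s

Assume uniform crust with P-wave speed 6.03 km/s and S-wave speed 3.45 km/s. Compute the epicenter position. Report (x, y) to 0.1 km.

(21.2, -0.2)

Distance from S−P lag: d = Δt · v_P v_S / (v_P − v_S) = Δt · (6.03·3.45)/(6.03−3.45) ≈ 8.0634·Δt.
So d_P = 128.11, d_Q = 130.09, d_R = 154.78 km.
Circle about each station: (x + 23.4)² + (y − 119.9)² = 128.11²; (x + 91.2)² + (y − 65.3)² = 130.09²; (x + 85.0)² + (y + 112.8)² = 154.78².
Subtracting the P equation from the Q and R equations removes the quadratic terms:
-135.6 x − 109.2 y = -2853.28
-123.2 x − 465.4 y = -2519.41
Solving the 2×2 system: x ≈ 21.2, y ≈ -0.2 km.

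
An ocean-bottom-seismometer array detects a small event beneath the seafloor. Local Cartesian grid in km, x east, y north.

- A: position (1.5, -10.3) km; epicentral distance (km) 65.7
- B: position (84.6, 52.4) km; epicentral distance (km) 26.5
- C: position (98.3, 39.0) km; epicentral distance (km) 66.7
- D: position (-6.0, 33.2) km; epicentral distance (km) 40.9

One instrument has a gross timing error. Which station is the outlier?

B

Solve using three stations at a time. Using A, C, D (subtract circle equations pairwise → linear system) gives (x, y) ≈ (32.2, 47.8).
Distances from that point to each station vs reported:
  A: calculated 65.7 vs reported 65.7 → residual 0.0 km
  B: calculated 52.6 vs reported 26.5 → residual 26.1 km
  C: calculated 66.7 vs reported 66.7 → residual 0.0 km
  D: calculated 40.9 vs reported 40.9 → residual 0.0 km
A, C, D are mutually consistent (residuals ≈ 0); B is off by 26.1 km.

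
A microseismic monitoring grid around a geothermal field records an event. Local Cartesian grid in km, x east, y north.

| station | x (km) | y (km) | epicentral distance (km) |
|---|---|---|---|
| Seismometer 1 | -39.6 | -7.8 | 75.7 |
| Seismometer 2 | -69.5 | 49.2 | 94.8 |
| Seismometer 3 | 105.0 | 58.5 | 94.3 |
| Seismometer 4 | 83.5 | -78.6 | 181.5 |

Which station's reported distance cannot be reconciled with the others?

Solve using three stations at a time. Using Seismometer 2, Seismometer 3, Seismometer 4 (subtract circle equations pairwise → linear system) gives (x, y) ≈ (16.1, 89.9).
Distances from that point to each station vs reported:
  Seismometer 1: calculated 112.5 vs reported 75.7 → residual 36.8 km
  Seismometer 2: calculated 94.8 vs reported 94.8 → residual 0.0 km
  Seismometer 3: calculated 94.3 vs reported 94.3 → residual 0.0 km
  Seismometer 4: calculated 181.5 vs reported 181.5 → residual 0.0 km
Seismometer 2, Seismometer 3, Seismometer 4 are mutually consistent (residuals ≈ 0); Seismometer 1 is off by 36.8 km.

Seismometer 1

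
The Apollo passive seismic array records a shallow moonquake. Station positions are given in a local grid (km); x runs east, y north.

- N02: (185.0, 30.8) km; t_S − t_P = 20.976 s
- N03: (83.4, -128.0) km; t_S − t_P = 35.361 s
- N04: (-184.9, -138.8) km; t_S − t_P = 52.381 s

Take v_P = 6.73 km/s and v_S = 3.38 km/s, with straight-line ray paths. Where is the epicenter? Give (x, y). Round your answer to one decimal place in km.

Distance from S−P lag: d = Δt · v_P v_S / (v_P − v_S) = Δt · (6.73·3.38)/(6.73−3.38) ≈ 6.7903·Δt.
So d_N02 = 142.43, d_N03 = 240.11, d_N04 = 355.68 km.
Circle about each station: (x − 185.0)² + (y − 30.8)² = 142.43²; (x − 83.4)² + (y + 128.0)² = 240.11²; (x + 184.9)² + (y + 138.8)² = 355.68².
Subtracting pairs of circle equations eliminates x²+y² and gives linear equations (the radical axes):
-203.2 x − 317.6 y = -49200.59
-739.8 x − 339.2 y = -87942.15
Solving the 2×2 system: x ≈ 67.7, y ≈ 111.6 km.

67.7 km east, 111.6 km north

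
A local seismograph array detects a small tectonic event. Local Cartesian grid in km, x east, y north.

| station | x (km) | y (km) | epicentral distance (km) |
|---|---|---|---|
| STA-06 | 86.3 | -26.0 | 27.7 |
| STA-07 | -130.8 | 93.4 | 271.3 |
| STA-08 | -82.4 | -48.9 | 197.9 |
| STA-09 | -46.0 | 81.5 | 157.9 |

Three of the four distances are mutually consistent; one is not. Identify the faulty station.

Solve using three stations at a time. Using STA-06, STA-07, STA-08 (subtract circle equations pairwise → linear system) gives (x, y) ≈ (113.9, -23.8).
Distances from that point to each station vs reported:
  STA-06: calculated 27.7 vs reported 27.7 → residual 0.0 km
  STA-07: calculated 271.3 vs reported 271.3 → residual 0.0 km
  STA-08: calculated 197.9 vs reported 197.9 → residual 0.0 km
  STA-09: calculated 191.4 vs reported 157.9 → residual 33.5 km
STA-06, STA-07, STA-08 are mutually consistent (residuals ≈ 0); STA-09 is off by 33.5 km.

STA-09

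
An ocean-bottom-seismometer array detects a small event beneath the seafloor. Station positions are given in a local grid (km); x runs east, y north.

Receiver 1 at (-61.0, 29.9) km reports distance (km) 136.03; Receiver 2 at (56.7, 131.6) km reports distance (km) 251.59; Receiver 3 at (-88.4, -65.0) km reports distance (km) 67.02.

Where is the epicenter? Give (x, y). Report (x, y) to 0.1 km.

-33.4 km east, -103.3 km north

Circle about each station: (x + 61.0)² + (y − 29.9)² = 136.03²; (x − 56.7)² + (y − 131.6)² = 251.59²; (x + 88.4)² + (y + 65.0)² = 67.02².
Subtracting the Receiver 1 equation from the Receiver 2 and Receiver 3 equations removes the quadratic terms:
235.4 x + 203.4 y = -28874.93
-54.8 x − 189.8 y = 21437.03
Solving the 2×2 system: x ≈ -33.4, y ≈ -103.3 km.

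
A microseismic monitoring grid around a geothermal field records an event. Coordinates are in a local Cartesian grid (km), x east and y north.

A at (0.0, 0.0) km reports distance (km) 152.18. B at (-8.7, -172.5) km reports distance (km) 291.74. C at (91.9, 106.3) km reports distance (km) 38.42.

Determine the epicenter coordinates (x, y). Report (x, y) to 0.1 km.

Circle about each station: x² + y² = 152.18²; (x + 8.7)² + (y + 172.5)² = 291.74²; (x − 91.9)² + (y − 106.3)² = 38.42².
Subtracting pairs of circle equations eliminates x²+y² and gives linear equations (the radical axes):
-17.4 x − 345.0 y = -32121.54
183.8 x + 212.6 y = 41427.96
Solving the 2×2 system: x ≈ 125.0, y ≈ 86.8 km.

(125.0, 86.8)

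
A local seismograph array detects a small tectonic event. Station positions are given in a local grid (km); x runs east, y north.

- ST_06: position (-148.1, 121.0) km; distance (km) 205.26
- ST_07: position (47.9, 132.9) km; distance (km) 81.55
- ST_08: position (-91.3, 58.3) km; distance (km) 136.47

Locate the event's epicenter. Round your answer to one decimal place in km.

Circle about each station: (x + 148.1)² + (y − 121.0)² = 205.26²; (x − 47.9)² + (y − 132.9)² = 81.55²; (x + 91.3)² + (y − 58.3)² = 136.47².
Subtracting the ST_06 equation from the ST_07 and ST_08 equations removes the quadratic terms:
392.0 x + 23.8 y = 18863.48
113.6 x − 125.4 y = -1332.42
Solving the 2×2 system: x ≈ 45.0, y ≈ 51.4 km.
Check against ST_06 (with the unrounded x, y): √((x + 148.1)²+(y − 121.0)²) = 205.26 ≈ 205.26 km. ✓

x ≈ 45.0 km, y ≈ 51.4 km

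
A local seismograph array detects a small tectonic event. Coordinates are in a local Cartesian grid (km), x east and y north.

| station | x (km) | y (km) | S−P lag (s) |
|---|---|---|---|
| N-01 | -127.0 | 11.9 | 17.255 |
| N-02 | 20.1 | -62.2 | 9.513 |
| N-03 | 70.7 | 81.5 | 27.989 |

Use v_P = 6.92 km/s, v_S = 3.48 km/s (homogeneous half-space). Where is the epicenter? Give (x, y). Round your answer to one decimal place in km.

Distance from S−P lag: d = Δt · v_P v_S / (v_P − v_S) = Δt · (6.92·3.48)/(6.92−3.48) ≈ 7.0005·Δt.
So d_N-01 = 120.79, d_N-02 = 66.60, d_N-03 = 195.94 km.
Circle about each station: (x + 127.0)² + (y − 11.9)² = 120.79²; (x − 20.1)² + (y + 62.2)² = 66.60²; (x − 70.7)² + (y − 81.5)² = 195.94².
Subtracting the N-01 equation from the N-02 and N-03 equations removes the quadratic terms:
294.2 x − 148.2 y = -1843.10
395.4 x + 139.2 y = -28432.13
Solving the 2×2 system: x ≈ -44.9, y ≈ -76.7 km.
Check against N-01 (with the unrounded x, y): √((x + 127.0)²+(y − 11.9)²) = 120.79 ≈ 120.79 km. ✓

(-44.9, -76.7)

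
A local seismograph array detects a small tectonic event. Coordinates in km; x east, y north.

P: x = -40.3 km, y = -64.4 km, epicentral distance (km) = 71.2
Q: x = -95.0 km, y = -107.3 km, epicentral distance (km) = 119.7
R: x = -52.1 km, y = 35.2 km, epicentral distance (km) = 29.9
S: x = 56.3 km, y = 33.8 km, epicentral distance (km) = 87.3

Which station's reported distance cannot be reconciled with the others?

S

Solve using three stations at a time. Using P, Q, R (subtract circle equations pairwise → linear system) gives (x, y) ≈ (-54.6, 5.4).
Distances from that point to each station vs reported:
  P: calculated 71.2 vs reported 71.2 → residual 0.0 km
  Q: calculated 119.7 vs reported 119.7 → residual 0.0 km
  R: calculated 29.9 vs reported 29.9 → residual 0.0 km
  S: calculated 114.4 vs reported 87.3 → residual 27.1 km
P, Q, R are mutually consistent (residuals ≈ 0); S is off by 27.1 km.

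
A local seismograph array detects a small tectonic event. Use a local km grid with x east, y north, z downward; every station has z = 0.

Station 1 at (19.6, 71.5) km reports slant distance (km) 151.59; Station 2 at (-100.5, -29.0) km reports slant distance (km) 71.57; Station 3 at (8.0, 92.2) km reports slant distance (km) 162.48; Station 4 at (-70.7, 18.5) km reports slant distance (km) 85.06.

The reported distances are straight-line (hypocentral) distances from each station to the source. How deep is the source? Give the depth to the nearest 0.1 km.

Each station gives a sphere (x−x_i)² + (y−y_i)² + z² = d_i² (stations at z=0).
Subtracting the Station 1 sphere from Station 2 and Station 3: z² cancels, leaving linear equations in x and y:
-240.2 x − 201.0 y = 23302.10
-23.2 x + 41.4 y = -351.79
Solving: x ≈ -61.201, y ≈ -42.794 km (keep extra digits for the depth step; rounded: -61.2, -42.8).
Then from the Station 1 sphere: z² = 151.59² − (x − 19.6)² − (y − 71.5)² with x = -61.201, y = -42.794, so z ≈ 58.203 ≈ 58.2 km.
Check against Station 4 (with the unrounded solution): distance 85.06 ≈ 85.06 km. ✓

58.2 km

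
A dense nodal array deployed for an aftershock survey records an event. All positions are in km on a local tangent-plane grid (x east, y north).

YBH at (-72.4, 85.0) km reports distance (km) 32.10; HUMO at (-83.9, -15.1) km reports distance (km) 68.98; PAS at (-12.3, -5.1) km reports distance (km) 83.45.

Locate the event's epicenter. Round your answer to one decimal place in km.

x ≈ -72.3 km, y ≈ 52.9 km

Circle about each station: (x + 72.4)² + (y − 85.0)² = 32.10²; (x + 83.9)² + (y + 15.1)² = 68.98²; (x + 12.3)² + (y + 5.1)² = 83.45².
Subtracting the YBH equation from the HUMO and PAS equations removes the quadratic terms:
-23.0 x − 200.2 y = -8927.37
120.2 x − 180.2 y = -18222.95
Solving the 2×2 system: x ≈ -72.3, y ≈ 52.9 km.
Check against YBH (with the unrounded x, y): √((x + 72.4)²+(y − 85.0)²) = 32.10 ≈ 32.10 km. ✓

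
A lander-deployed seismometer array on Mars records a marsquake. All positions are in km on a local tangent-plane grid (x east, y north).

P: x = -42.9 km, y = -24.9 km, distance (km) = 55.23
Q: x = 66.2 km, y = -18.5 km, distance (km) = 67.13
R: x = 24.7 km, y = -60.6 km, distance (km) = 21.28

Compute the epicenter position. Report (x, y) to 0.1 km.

(6.6, -49.4)

Circle about each station: (x + 42.9)² + (y + 24.9)² = 55.23²; (x − 66.2)² + (y + 18.5)² = 67.13²; (x − 24.7)² + (y + 60.6)² = 21.28².
Subtracting the P equation from the Q and R equations removes the quadratic terms:
218.2 x + 12.8 y = 808.19
135.2 x − 71.4 y = 4419.54
Solving the 2×2 system: x ≈ 6.6, y ≈ -49.4 km.
Check against P (with the unrounded x, y): √((x + 42.9)²+(y + 24.9)²) = 55.23 ≈ 55.23 km. ✓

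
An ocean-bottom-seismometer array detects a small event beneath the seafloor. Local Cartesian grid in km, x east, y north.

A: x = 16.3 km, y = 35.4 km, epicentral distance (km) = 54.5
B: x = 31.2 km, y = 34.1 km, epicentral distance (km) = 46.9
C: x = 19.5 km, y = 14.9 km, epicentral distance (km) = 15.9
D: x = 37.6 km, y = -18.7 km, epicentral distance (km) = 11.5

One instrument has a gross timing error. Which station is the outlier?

C

Solve using three stations at a time. Using A, B, D (subtract circle equations pairwise → linear system) gives (x, y) ≈ (45.7, -10.5).
Distances from that point to each station vs reported:
  A: calculated 54.5 vs reported 54.5 → residual 0.0 km
  B: calculated 46.9 vs reported 46.9 → residual 0.0 km
  C: calculated 36.5 vs reported 15.9 → residual 20.6 km
  D: calculated 11.5 vs reported 11.5 → residual 0.0 km
A, B, D are mutually consistent (residuals ≈ 0); C is off by 20.6 km.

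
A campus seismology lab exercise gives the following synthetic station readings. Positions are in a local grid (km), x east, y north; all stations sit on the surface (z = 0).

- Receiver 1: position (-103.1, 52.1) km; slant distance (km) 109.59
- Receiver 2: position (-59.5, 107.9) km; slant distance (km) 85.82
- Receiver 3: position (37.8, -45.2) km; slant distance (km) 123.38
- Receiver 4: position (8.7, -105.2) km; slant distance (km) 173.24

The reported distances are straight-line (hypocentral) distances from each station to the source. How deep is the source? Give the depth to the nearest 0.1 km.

depth ≈ 46.1 km

Each station gives a sphere (x−x_i)² + (y−y_i)² + z² = d_i² (stations at z=0).
Subtracting the Receiver 1 sphere from Receiver 2 and Receiver 3: z² cancels, leaving linear equations in x and y:
87.2 x + 111.6 y = 6483.54
281.8 x − 194.6 y = -13084.80
Solving: x ≈ -4.101, y ≈ 61.301 km (keep extra digits for the depth step; rounded: -4.1, 61.3).
Then from the Receiver 1 sphere: z² = 109.59² − (x + 103.1)² − (y − 52.1)² with x = -4.101, y = 61.301, so z ≈ 46.092 ≈ 46.1 km.
Check against Receiver 4 (with the unrounded solution): distance 173.24 ≈ 173.24 km. ✓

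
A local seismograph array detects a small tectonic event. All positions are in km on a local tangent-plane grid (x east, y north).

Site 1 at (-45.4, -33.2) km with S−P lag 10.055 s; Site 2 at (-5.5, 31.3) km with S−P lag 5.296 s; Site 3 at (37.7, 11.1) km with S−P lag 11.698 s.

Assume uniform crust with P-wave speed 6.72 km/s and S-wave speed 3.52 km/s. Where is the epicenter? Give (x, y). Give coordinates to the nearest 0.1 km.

Distance from S−P lag: d = Δt · v_P v_S / (v_P − v_S) = Δt · (6.72·3.52)/(6.72−3.52) ≈ 7.3920·Δt.
So d_Site 1 = 74.33, d_Site 2 = 39.15, d_Site 3 = 86.47 km.
Circle about each station: (x + 45.4)² + (y + 33.2)² = 74.33²; (x + 5.5)² + (y − 31.3)² = 39.15²; (x − 37.7)² + (y − 11.1)² = 86.47².
Subtracting the Site 1 equation from the Site 2 and Site 3 equations removes the quadratic terms:
79.8 x + 129.0 y = 1838.77
166.2 x + 88.6 y = -3571.01
Solving the 2×2 system: x ≈ -43.4, y ≈ 41.1 km.

-43.4 km east, 41.1 km north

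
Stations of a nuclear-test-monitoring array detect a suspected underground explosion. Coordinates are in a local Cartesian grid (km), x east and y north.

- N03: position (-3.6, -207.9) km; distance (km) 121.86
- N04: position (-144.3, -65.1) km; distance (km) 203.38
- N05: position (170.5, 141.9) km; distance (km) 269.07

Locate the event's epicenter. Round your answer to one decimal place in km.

x ≈ 55.8 km, y ≈ -101.5 km

Circle about each station: (x + 3.6)² + (y + 207.9)² = 121.86²; (x + 144.3)² + (y + 65.1)² = 203.38²; (x − 170.5)² + (y − 141.9)² = 269.07².
Subtracting the N03 equation from the N04 and N05 equations removes the quadratic terms:
-281.4 x + 285.6 y = -44688.43
348.2 x + 699.6 y = -51578.32
Solving the 2×2 system: x ≈ 55.8, y ≈ -101.5 km.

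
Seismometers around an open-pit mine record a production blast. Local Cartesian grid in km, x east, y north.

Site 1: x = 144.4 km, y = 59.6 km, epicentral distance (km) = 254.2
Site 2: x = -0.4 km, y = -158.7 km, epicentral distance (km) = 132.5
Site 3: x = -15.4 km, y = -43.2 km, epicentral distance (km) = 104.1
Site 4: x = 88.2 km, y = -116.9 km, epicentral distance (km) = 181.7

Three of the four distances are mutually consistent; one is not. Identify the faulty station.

Solve using three stations at a time. Using Site 1, Site 2, Site 4 (subtract circle equations pairwise → linear system) gives (x, y) ≈ (-82.5, -54.9).
Distances from that point to each station vs reported:
  Site 1: calculated 254.1 vs reported 254.2 → residual 0.1 km
  Site 2: calculated 132.3 vs reported 132.5 → residual 0.2 km
  Site 3: calculated 68.1 vs reported 104.1 → residual 36.0 km
  Site 4: calculated 181.6 vs reported 181.7 → residual 0.1 km
Site 1, Site 2, Site 4 are mutually consistent (residuals ≈ 0); Site 3 is off by 36.0 km.

Site 3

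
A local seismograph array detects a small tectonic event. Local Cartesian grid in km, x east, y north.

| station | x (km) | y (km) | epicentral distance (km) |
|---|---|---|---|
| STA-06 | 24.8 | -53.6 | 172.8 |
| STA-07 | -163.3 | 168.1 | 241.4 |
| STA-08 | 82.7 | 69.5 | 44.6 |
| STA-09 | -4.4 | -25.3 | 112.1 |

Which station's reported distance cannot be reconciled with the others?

Solve using three stations at a time. Using STA-06, STA-07, STA-08 (subtract circle equations pairwise → linear system) gives (x, y) ≈ (71.7, 112.7).
Distances from that point to each station vs reported:
  STA-06: calculated 172.8 vs reported 172.8 → residual 0.0 km
  STA-07: calculated 241.4 vs reported 241.4 → residual 0.0 km
  STA-08: calculated 44.6 vs reported 44.6 → residual 0.0 km
  STA-09: calculated 157.6 vs reported 112.1 → residual 45.5 km
STA-06, STA-07, STA-08 are mutually consistent (residuals ≈ 0); STA-09 is off by 45.5 km.

STA-09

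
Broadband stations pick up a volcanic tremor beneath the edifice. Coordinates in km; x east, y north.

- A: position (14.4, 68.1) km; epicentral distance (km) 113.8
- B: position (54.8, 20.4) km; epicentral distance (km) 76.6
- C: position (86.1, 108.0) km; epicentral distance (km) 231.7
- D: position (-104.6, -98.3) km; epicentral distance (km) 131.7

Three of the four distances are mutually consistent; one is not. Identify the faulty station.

Solve using three stations at a time. Using A, B, D (subtract circle equations pairwise → linear system) gives (x, y) ≈ (16.1, -45.7).
Distances from that point to each station vs reported:
  A: calculated 113.8 vs reported 113.8 → residual 0.0 km
  B: calculated 76.6 vs reported 76.6 → residual 0.0 km
  C: calculated 168.9 vs reported 231.7 → residual 62.8 km
  D: calculated 131.7 vs reported 131.7 → residual 0.0 km
A, B, D are mutually consistent (residuals ≈ 0); C is off by 62.8 km.

C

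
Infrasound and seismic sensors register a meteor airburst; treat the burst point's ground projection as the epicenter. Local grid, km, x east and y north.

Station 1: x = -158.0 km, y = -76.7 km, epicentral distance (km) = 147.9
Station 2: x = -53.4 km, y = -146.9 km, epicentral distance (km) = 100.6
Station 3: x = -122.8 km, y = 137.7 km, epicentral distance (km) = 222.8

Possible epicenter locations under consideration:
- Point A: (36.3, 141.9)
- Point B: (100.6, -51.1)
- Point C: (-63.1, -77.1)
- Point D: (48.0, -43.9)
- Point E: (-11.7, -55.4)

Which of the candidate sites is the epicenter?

Point E

For each candidate, compare |candidate − station| to the reported distance:
Point A: residuals Station 1 144.6, Station 2 201.8, Station 3 63.6 → max 201.8 km
Point B: residuals Station 1 112.0, Station 2 80.8, Station 3 69.7 → max 112.0 km
Point C: residuals Station 1 53.0, Station 2 30.1, Station 3 0.1 → max 53.0 km
Point D: residuals Station 1 60.7, Station 2 43.9, Station 3 26.5 → max 60.7 km
Point E: residuals Station 1 0.1, Station 2 0.0, Station 3 0.0 → max 0.1 km
Only Point E has all residuals ≈ 0.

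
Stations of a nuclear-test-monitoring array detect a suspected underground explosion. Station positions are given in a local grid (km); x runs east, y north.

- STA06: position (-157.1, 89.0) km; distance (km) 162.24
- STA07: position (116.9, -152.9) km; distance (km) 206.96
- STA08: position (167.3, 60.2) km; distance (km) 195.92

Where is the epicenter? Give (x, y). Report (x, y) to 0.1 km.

Circle about each station: (x + 157.1)² + (y − 89.0)² = 162.24²; (x − 116.9)² + (y + 152.9)² = 206.96²; (x − 167.3)² + (y − 60.2)² = 195.92².
Subtracting pairs of circle equations eliminates x²+y² and gives linear equations (the radical axes):
548.0 x − 483.8 y = -12068.01
648.8 x − 57.6 y = -13050.91
Solving the 2×2 system: x ≈ -19.9, y ≈ 2.4 km.

(-19.9, 2.4)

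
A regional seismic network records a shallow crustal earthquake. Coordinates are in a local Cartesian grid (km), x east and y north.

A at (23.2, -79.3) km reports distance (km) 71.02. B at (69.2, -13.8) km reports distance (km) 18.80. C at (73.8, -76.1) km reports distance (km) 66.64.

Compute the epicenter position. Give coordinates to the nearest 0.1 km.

(50.4, -13.7)

Circle about each station: (x − 23.2)² + (y + 79.3)² = 71.02²; (x − 69.2)² + (y + 13.8)² = 18.80²; (x − 73.8)² + (y + 76.1)² = 66.64².
Subtracting pairs of circle equations eliminates x²+y² and gives linear equations (the radical axes):
92.0 x + 131.0 y = 2842.75
101.2 x + 6.4 y = 5013.87
Solving the 2×2 system: x ≈ 50.4, y ≈ -13.7 km.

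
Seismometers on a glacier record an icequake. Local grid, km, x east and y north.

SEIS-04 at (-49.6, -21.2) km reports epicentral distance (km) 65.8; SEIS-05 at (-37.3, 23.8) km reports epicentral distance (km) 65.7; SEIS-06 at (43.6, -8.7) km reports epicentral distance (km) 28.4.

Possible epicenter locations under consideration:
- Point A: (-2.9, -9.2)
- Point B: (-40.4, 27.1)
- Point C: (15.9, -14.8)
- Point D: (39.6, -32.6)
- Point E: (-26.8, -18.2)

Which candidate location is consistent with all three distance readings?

Point C

For each candidate, compare |candidate − station| to the reported distance:
Point A: residuals SEIS-04 17.6, SEIS-05 18.0, SEIS-06 18.1 → max 18.1 km
Point B: residuals SEIS-04 16.6, SEIS-05 61.2, SEIS-06 62.9 → max 62.9 km
Point C: residuals SEIS-04 0.0, SEIS-05 0.0, SEIS-06 0.0 → max 0.0 km
Point D: residuals SEIS-04 24.1, SEIS-05 29.7, SEIS-06 4.2 → max 29.7 km
Point E: residuals SEIS-04 42.8, SEIS-05 22.4, SEIS-06 42.6 → max 42.8 km
Only Point C has all residuals ≈ 0.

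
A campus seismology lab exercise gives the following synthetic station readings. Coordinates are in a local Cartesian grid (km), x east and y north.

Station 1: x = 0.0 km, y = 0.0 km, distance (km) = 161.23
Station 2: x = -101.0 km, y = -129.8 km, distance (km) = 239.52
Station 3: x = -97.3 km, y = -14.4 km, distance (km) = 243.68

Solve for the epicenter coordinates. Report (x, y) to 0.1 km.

134.9 km east, -88.3 km north

Circle about each station: x² + y² = 161.23²; (x + 101.0)² + (y + 129.8)² = 239.52²; (x + 97.3)² + (y + 14.4)² = 243.68².
Subtracting pairs of circle equations eliminates x²+y² and gives linear equations (the radical axes):
-202.0 x − 259.6 y = -4325.68
-194.6 x − 28.8 y = -23710.18
Solving the 2×2 system: x ≈ 134.9, y ≈ -88.3 km.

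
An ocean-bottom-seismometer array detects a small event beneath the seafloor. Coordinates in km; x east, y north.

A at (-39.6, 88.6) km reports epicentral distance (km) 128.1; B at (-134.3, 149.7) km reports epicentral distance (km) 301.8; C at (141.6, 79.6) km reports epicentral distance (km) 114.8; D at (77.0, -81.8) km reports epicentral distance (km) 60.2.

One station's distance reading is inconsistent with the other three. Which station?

Solve using three stations at a time. Using B, C, D (subtract circle equations pairwise → linear system) gives (x, y) ≈ (108.0, -30.2).
Distances from that point to each station vs reported:
  A: calculated 189.5 vs reported 128.1 → residual 61.4 km
  B: calculated 301.8 vs reported 301.8 → residual 0.0 km
  C: calculated 114.8 vs reported 114.8 → residual 0.0 km
  D: calculated 60.2 vs reported 60.2 → residual 0.0 km
B, C, D are mutually consistent (residuals ≈ 0); A is off by 61.4 km.

A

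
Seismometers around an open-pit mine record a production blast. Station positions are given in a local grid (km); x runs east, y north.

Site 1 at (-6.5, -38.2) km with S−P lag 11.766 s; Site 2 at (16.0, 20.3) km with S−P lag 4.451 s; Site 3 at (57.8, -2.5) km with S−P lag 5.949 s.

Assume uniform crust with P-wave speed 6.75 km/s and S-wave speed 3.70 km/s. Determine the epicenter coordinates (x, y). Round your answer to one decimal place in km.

Distance from S−P lag: d = Δt · v_P v_S / (v_P − v_S) = Δt · (6.75·3.70)/(6.75−3.70) ≈ 8.1885·Δt.
So d_Site 1 = 96.35, d_Site 2 = 36.45, d_Site 3 = 48.71 km.
Circle about each station: (x + 6.5)² + (y + 38.2)² = 96.35²; (x − 16.0)² + (y − 20.3)² = 36.45²; (x − 57.8)² + (y + 2.5)² = 48.71².
Subtracting the Site 1 equation from the Site 2 and Site 3 equations removes the quadratic terms:
45.0 x + 117.0 y = 7121.32
128.6 x + 71.4 y = 8756.26
Solving the 2×2 system: x ≈ 43.6, y ≈ 44.1 km.

x ≈ 43.6 km, y ≈ 44.1 km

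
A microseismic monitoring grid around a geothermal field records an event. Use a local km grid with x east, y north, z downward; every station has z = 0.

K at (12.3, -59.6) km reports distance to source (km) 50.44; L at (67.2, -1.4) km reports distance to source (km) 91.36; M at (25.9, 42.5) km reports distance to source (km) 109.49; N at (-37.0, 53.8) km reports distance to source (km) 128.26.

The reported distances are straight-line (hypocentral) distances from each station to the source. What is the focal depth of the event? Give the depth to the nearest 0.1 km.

depth ≈ 50.1 km

Each station gives a sphere (x−x_i)² + (y−y_i)² + z² = d_i² (stations at z=0).
Subtracting the K sphere from L and M: z² cancels, leaving linear equations in x and y:
109.8 x + 116.4 y = -4988.11
27.2 x + 204.2 y = -10670.26
Solving: x ≈ 11.605, y ≈ -53.800 km (keep extra digits for the depth step; rounded: 11.6, -53.8).
Then from the K sphere: z² = 50.44² − (x − 12.3)² − (y + 59.6)² with x = 11.605, y = -53.800, so z ≈ 50.101 ≈ 50.1 km.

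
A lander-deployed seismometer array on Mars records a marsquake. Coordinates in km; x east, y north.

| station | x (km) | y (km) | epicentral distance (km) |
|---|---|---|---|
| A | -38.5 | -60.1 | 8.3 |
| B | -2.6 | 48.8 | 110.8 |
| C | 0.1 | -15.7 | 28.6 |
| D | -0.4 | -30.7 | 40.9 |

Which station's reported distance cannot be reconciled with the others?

C

Solve using three stations at a time. Using A, B, D (subtract circle equations pairwise → linear system) gives (x, y) ≈ (-30.4, -58.4).
Distances from that point to each station vs reported:
  A: calculated 8.2 vs reported 8.3 → residual 0.1 km
  B: calculated 110.8 vs reported 110.8 → residual 0.0 km
  C: calculated 52.5 vs reported 28.6 → residual 23.9 km
  D: calculated 40.9 vs reported 40.9 → residual 0.0 km
A, B, D are mutually consistent (residuals ≈ 0); C is off by 23.9 km.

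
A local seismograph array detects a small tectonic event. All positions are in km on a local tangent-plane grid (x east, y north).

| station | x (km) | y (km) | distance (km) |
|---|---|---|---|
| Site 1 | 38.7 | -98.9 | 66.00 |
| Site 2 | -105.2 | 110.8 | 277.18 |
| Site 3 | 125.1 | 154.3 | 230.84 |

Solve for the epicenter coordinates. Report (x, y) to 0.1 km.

Circle about each station: (x − 38.7)² + (y + 98.9)² = 66.00²; (x + 105.2)² + (y − 110.8)² = 277.18²; (x − 125.1)² + (y − 154.3)² = 230.84².
Subtracting the Site 1 equation from the Site 2 and Site 3 equations removes the quadratic terms:
-287.8 x + 419.4 y = -60407.97
172.8 x + 506.4 y = -20751.51
Solving the 2×2 system: x ≈ 100.3, y ≈ -75.2 km.
Check against Site 1 (with the unrounded x, y): √((x − 38.7)²+(y + 98.9)²) = 66.00 ≈ 66.00 km. ✓

100.3 km east, -75.2 km north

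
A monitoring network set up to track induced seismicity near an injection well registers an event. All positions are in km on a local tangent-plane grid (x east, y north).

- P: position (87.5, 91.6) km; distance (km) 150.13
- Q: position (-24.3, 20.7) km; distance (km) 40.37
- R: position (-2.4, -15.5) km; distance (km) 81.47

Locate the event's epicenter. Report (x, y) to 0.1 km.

-55.6 km east, 46.2 km north

Circle about each station: (x − 87.5)² + (y − 91.6)² = 150.13²; (x + 24.3)² + (y − 20.7)² = 40.37²; (x + 2.4)² + (y + 15.5)² = 81.47².
Subtracting pairs of circle equations eliminates x²+y² and gives linear equations (the radical axes):
-223.6 x − 141.8 y = 5881.45
-179.8 x − 214.2 y = 100.86
Solving the 2×2 system: x ≈ -55.6, y ≈ 46.2 km.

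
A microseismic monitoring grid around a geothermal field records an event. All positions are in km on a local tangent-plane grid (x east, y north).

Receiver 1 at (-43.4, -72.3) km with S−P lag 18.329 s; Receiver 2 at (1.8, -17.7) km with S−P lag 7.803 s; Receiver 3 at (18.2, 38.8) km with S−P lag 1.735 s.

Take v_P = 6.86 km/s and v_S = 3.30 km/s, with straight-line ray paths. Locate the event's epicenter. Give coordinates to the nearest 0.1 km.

x ≈ 10.2 km, y ≈ 31.2 km

Distance from S−P lag: d = Δt · v_P v_S / (v_P − v_S) = Δt · (6.86·3.30)/(6.86−3.30) ≈ 6.3590·Δt.
So d_Receiver 1 = 116.55, d_Receiver 2 = 49.62, d_Receiver 3 = 11.03 km.
Circle about each station: (x + 43.4)² + (y + 72.3)² = 116.55²; (x − 1.8)² + (y + 17.7)² = 49.62²; (x − 18.2)² + (y − 38.8)² = 11.03².
Subtracting the Receiver 1 equation from the Receiver 2 and Receiver 3 equations removes the quadratic terms:
90.4 x + 109.2 y = 4327.44
123.2 x + 222.2 y = 8188.07
Solving the 2×2 system: x ≈ 10.2, y ≈ 31.2 km.
Check against Receiver 1 (with the unrounded x, y): √((x + 43.4)²+(y + 72.3)²) = 116.55 ≈ 116.55 km. ✓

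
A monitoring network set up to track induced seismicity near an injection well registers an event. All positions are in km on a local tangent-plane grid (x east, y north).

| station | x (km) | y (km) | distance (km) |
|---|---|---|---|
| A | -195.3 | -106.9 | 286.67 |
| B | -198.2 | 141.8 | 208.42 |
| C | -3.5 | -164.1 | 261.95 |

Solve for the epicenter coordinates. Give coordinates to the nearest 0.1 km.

Circle about each station: (x + 195.3)² + (y + 106.9)² = 286.67²; (x + 198.2)² + (y − 141.8)² = 208.42²; (x + 3.5)² + (y + 164.1)² = 261.95².
Subtracting the A equation from the B and C equations removes the quadratic terms:
-5.8 x + 497.4 y = 48561.57
383.6 x − 114.4 y = -9066.75
Solving the 2×2 system: x ≈ 5.5, y ≈ 97.7 km.
Check against A (with the unrounded x, y): √((x + 195.3)²+(y + 106.9)²) = 286.67 ≈ 286.67 km. ✓

(5.5, 97.7)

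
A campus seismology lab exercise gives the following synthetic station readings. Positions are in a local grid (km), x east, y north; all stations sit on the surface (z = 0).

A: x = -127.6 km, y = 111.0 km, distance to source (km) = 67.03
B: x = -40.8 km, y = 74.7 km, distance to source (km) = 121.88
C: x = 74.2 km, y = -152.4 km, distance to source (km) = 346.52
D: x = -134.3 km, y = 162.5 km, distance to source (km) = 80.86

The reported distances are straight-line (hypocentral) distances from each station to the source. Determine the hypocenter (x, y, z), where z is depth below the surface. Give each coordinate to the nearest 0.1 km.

(-134.0, 116.5, 66.5)

Each station gives a sphere (x−x_i)² + (y−y_i)² + z² = d_i² (stations at z=0).
Subtracting the A sphere from B and C: z² cancels, leaving linear equations in x and y:
173.6 x − 72.6 y = -31719.74
403.6 x − 526.8 y = -115454.45
Solving: x ≈ -133.995, y ≈ 116.503 km (keep extra digits for the depth step; rounded: -134.0, 116.5).
Then from the A sphere: z² = 67.03² − (x + 127.6)² − (y − 111.0)² with x = -133.995, y = 116.503, so z ≈ 66.497 ≈ 66.5 km.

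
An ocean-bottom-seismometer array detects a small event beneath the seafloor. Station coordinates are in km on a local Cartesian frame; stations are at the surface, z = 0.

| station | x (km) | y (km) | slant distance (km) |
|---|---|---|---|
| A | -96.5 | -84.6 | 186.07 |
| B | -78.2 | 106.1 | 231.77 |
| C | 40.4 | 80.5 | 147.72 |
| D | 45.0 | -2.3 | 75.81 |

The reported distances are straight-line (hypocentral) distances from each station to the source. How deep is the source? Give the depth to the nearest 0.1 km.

Each station gives a sphere (x−x_i)² + (y−y_i)² + z² = d_i² (stations at z=0).
Subtracting the A sphere from B and C: z² cancels, leaving linear equations in x and y:
36.6 x + 381.4 y = -18192.25
273.8 x + 330.2 y = 4443.85
Solving: x ≈ 83.407, y ≈ -55.703 km (keep extra digits for the depth step; rounded: 83.4, -55.7).
Then from the A sphere: z² = 186.07² − (x + 96.5)² − (y + 84.6)² with x = 83.407, y = -55.703, so z ≈ 37.689 ≈ 37.7 km.

z ≈ 37.7 km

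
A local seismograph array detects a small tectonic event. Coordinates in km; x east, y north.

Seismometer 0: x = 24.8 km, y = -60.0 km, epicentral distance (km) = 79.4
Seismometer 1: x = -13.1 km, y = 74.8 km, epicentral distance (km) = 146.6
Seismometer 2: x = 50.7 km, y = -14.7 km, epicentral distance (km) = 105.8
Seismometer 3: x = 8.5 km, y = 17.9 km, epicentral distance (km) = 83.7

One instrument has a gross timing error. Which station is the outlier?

Seismometer 1

Solve using three stations at a time. Using Seismometer 0, Seismometer 2, Seismometer 3 (subtract circle equations pairwise → linear system) gives (x, y) ≈ (-52.1, -39.9).
Distances from that point to each station vs reported:
  Seismometer 0: calculated 79.5 vs reported 79.4 → residual 0.1 km
  Seismometer 1: calculated 121.2 vs reported 146.6 → residual 25.4 km
  Seismometer 2: calculated 105.9 vs reported 105.8 → residual 0.1 km
  Seismometer 3: calculated 83.8 vs reported 83.7 → residual 0.1 km
Seismometer 0, Seismometer 2, Seismometer 3 are mutually consistent (residuals ≈ 0); Seismometer 1 is off by 25.4 km.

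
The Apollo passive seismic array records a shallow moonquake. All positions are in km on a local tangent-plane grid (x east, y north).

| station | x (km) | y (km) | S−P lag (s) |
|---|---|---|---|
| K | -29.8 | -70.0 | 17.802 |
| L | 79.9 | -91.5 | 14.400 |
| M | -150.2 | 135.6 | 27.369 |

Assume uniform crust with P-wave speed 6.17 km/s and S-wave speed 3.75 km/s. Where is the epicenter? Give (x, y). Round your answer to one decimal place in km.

x ≈ 95.4 km, y ≈ 45.3 km

Distance from S−P lag: d = Δt · v_P v_S / (v_P − v_S) = Δt · (6.17·3.75)/(6.17−3.75) ≈ 9.5610·Δt.
So d_K = 170.20, d_L = 137.68, d_M = 261.67 km.
Circle about each station: (x + 29.8)² + (y + 70.0)² = 170.20²; (x − 79.9)² + (y + 91.5)² = 137.68²; (x + 150.2)² + (y − 135.6)² = 261.67².
Subtracting pairs of circle equations eliminates x²+y² and gives linear equations (the radical axes):
219.4 x − 43.0 y = 18980.48
-240.8 x + 411.2 y = -4343.79
Solving the 2×2 system: x ≈ 95.4, y ≈ 45.3 km.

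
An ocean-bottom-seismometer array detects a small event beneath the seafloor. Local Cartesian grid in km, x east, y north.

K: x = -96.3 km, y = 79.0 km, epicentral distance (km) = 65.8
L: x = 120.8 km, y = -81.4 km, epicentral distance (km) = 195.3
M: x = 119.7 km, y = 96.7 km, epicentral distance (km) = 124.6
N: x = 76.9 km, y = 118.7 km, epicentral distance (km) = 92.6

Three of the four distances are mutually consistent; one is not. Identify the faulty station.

Solve using three stations at a time. Using L, M, N (subtract circle equations pairwise → linear system) gives (x, y) ≈ (-2.1, 70.4).
Distances from that point to each station vs reported:
  K: calculated 94.6 vs reported 65.8 → residual 28.8 km
  L: calculated 195.3 vs reported 195.3 → residual 0.0 km
  M: calculated 124.6 vs reported 124.6 → residual 0.0 km
  N: calculated 92.6 vs reported 92.6 → residual 0.0 km
L, M, N are mutually consistent (residuals ≈ 0); K is off by 28.8 km.

K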